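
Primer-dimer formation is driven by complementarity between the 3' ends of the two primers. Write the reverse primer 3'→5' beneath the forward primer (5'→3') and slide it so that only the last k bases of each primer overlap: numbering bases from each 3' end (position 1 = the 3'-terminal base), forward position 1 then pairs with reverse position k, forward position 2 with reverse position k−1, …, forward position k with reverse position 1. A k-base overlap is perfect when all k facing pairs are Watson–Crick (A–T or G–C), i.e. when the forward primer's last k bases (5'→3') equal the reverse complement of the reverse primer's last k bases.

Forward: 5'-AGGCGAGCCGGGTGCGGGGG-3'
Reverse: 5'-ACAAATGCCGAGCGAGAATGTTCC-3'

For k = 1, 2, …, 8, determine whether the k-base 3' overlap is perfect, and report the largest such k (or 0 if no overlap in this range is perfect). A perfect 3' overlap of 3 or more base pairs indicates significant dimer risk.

Longest perfect overlap: 2 complementary base pairs; below the dimer-risk threshold (threshold 3).

Last 8 bases (5'→3') — forward …TGCGGGGG, reverse …AATGTTCC.
Reverse complement of the reverse primer's last 8 bases: GGAACATT; its first k bases are the reverse complement of the reverse primer's last k bases, so a perfect k-base overlap needs the forward primer's last k bases to equal them.
Comparing (forward last k vs required): k=1: G vs G ✓; k=2: GG vs GG ✓; k=3: GGG vs GGA ✗; k=4: GGGG vs GGAA ✗; k=5: GGGGG vs GGAAC ✗; k=6: CGGGGG vs GGAACA ✗; k=7: GCGGGGG vs GGAACAT ✗; k=8: TGCGGGGG vs GGAACATT ✗.
Perfect overlaps at k = 1, 2; the largest is 2.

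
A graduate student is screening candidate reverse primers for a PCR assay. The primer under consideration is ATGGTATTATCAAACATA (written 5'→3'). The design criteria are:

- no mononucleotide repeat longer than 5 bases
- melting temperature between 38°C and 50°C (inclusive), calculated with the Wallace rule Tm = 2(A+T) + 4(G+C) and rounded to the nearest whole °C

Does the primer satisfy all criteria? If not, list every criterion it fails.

Meets all criteria.

Base counts: A=8, T=6, G=2, C=2 (length 18).
homopolymer run: longest run = 3 ✓
Tm: Tm = 2·14 + 4·4 = 44°C ✓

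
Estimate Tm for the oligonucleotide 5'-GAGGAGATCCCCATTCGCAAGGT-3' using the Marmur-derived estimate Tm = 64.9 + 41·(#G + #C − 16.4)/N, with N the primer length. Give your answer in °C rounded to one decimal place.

58.8°C

Base counts: A=6, T=4, G=7, C=6; G+C = 13, N = 23.
Tm = 64.9 + 41·(13 − 16.4)/23 = 64.9 + -139.40/23 = 58.8°C.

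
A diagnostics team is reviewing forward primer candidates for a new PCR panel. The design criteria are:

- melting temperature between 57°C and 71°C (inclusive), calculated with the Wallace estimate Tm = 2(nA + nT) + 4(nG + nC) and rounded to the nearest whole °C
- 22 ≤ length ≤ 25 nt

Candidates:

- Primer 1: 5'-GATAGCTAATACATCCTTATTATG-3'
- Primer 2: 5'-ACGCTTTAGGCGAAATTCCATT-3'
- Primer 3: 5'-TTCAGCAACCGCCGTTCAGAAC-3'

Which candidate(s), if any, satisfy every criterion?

Primer 1 (24 nt, A=8 T=9 G=3 C=4): Tm = 2·17 + 4·7 = 62°C ✓; length 24 ✓ — passes.
Primer 2 (22 nt, A=6 T=7 G=4 C=5): Tm = 2·13 + 4·9 = 62°C ✓; length 22 ✓ — passes.
Primer 3 (22 nt, A=6 T=4 G=4 C=8): Tm = 2·10 + 4·12 = 68°C ✓; length 22 ✓ — passes.

Primer 1, Primer 2 and Primer 3.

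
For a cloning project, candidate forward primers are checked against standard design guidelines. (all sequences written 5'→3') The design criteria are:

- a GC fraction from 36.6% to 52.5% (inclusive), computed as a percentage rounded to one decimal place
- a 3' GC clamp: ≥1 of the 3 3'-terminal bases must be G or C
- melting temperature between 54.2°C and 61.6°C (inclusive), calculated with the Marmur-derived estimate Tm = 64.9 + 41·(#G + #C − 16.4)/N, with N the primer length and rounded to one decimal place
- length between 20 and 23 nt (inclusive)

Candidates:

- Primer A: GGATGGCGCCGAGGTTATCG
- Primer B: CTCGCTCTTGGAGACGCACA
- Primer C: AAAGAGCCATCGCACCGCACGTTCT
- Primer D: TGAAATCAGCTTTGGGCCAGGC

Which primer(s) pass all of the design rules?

Primer A (20 nt, A=3 T=4 G=9 C=4): GC 13/20 = 65.0%, outside 36.6–52.5% ✗; 3' end TCG has 2 G/C ✓; Tm = 64.9 + 41·(13 − 16.4)/20 = 57.9°C ✓; length 20 ✓ — fails.
Primer B (20 nt, A=4 T=4 G=5 C=7): GC 12/20 = 60.0%, outside 36.6–52.5% ✗; 3' end ACA has 1 G/C ✓; Tm = 64.9 + 41·(12 − 16.4)/20 = 55.9°C ✓; length 20 ✓ — fails.
Primer C (25 nt, A=7 T=4 G=5 C=9): GC 14/25 = 56.0%, outside 36.6–52.5% ✗; 3' end TCT has 1 G/C ✓; Tm = 64.9 + 41·(14 − 16.4)/25 = 61.0°C ✓; length 25, outside 20–23 ✗ — fails.
Primer D (22 nt, A=5 T=5 G=7 C=5): GC 12/22 = 54.5%, outside 36.6–52.5% ✗; 3' end GGC has 3 G/C ✓; Tm = 64.9 + 41·(12 − 16.4)/22 = 56.7°C ✓; length 22 ✓ — fails.

None of the candidates satisfy all criteria.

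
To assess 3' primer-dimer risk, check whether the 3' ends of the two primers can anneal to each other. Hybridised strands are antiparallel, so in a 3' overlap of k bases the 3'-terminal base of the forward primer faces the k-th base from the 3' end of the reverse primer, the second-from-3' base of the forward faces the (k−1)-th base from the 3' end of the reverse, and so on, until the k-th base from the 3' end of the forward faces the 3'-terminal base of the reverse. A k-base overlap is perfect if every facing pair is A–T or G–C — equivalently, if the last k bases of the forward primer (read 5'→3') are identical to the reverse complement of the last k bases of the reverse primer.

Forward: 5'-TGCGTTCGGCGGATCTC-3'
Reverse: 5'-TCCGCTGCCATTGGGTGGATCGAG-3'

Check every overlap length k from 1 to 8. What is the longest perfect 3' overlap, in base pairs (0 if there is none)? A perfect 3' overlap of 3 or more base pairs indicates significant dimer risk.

Longest perfect overlap: 3 complementary base pairs; significant dimer risk (threshold 3).

Last 8 bases (5'→3') — forward …CGGATCTC, reverse …GGATCGAG.
Reverse complement of the reverse primer's last 8 bases: CTCGATCC; its first k bases are the reverse complement of the reverse primer's last k bases, so a perfect k-base overlap needs the forward primer's last k bases to equal them.
Comparing (forward last k vs required): k=1: C vs C ✓; k=2: TC vs CT ✗; k=3: CTC vs CTC ✓; k=4: TCTC vs CTCG ✗; k=5: ATCTC vs CTCGA ✗; k=6: GATCTC vs CTCGAT ✗; k=7: GGATCTC vs CTCGATC ✗; k=8: CGGATCTC vs CTCGATCC ✗.
Perfect overlaps at k = 1, 3; the largest is 3.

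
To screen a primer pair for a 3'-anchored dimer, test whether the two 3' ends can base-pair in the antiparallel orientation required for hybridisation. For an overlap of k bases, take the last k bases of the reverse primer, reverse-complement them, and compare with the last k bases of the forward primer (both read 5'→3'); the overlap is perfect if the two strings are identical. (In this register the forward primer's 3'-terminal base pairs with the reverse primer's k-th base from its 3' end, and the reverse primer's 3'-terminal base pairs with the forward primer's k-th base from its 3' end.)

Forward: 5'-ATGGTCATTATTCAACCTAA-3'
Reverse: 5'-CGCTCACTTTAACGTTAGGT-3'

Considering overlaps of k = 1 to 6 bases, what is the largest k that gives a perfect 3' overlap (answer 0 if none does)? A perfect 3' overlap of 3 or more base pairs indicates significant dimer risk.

Longest perfect overlap: 6 complementary base pairs; significant dimer risk (threshold 3).

Last 6 bases (5'→3') — forward …ACCTAA, reverse …TTAGGT.
Reverse complement of the reverse primer's last 6 bases: ACCTAA; its first k bases are the reverse complement of the reverse primer's last k bases, so a perfect k-base overlap needs the forward primer's last k bases to equal them.
Comparing (forward last k vs required): k=1: A vs A ✓; k=2: AA vs AC ✗; k=3: TAA vs ACC ✗; k=4: CTAA vs ACCT ✗; k=5: CCTAA vs ACCTA ✗; k=6: ACCTAA vs ACCTAA ✓.
Perfect overlaps at k = 1, 6; the largest is 6.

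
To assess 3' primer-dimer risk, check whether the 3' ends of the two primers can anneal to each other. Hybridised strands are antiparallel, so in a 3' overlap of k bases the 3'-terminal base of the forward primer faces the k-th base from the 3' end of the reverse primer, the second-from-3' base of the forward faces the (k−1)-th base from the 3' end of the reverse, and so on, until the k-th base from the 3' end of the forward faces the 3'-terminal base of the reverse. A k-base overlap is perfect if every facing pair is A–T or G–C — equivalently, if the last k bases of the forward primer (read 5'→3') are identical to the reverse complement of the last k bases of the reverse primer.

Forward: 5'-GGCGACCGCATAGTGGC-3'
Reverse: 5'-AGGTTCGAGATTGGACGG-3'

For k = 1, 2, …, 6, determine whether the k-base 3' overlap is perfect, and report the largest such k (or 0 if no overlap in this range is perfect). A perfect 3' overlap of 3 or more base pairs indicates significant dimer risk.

Longest perfect overlap: 1 complementary base pair; below the dimer-risk threshold (threshold 3).

Last 6 bases (5'→3') — forward …AGTGGC, reverse …GGACGG.
Reverse complement of the reverse primer's last 6 bases: CCGTCC; its first k bases are the reverse complement of the reverse primer's last k bases, so a perfect k-base overlap needs the forward primer's last k bases to equal them.
Comparing (forward last k vs required): k=1: C vs C ✓; k=2: GC vs CC ✗; k=3: GGC vs CCG ✗; k=4: TGGC vs CCGT ✗; k=5: GTGGC vs CCGTC ✗; k=6: AGTGGC vs CCGTCC ✗.
Only k = 1 is perfect, so the longest perfect 3' overlap is 1.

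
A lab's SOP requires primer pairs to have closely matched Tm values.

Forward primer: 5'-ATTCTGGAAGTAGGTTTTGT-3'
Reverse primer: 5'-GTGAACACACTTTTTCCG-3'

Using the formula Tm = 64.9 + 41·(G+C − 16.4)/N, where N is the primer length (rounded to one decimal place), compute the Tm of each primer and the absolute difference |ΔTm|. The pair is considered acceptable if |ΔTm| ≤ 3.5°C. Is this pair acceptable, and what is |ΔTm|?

Forward: G+C = 7, N = 20 → Tm = 64.9 + 41·(7 − 16.4)/20 = 45.6°C.
Reverse: G+C = 8, N = 18 → Tm = 64.9 + 41·(8 − 16.4)/18 = 45.8°C.
|ΔTm| = |45.6 − 45.8| = 0.2°C, ≤ 3.5°C.

|ΔTm| = 0.2°C; the pair is acceptable.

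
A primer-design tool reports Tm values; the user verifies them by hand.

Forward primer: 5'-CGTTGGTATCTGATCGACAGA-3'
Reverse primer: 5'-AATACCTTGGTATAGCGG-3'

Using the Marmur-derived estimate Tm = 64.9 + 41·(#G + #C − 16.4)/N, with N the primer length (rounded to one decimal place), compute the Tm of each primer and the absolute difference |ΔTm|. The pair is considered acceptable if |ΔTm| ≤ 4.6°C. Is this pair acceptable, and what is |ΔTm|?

|ΔTm| = 6.6°C; the pair is not acceptable.

Forward: G+C = 10, N = 21 → Tm = 64.9 + 41·(10 − 16.4)/21 = 52.4°C.
Reverse: G+C = 8, N = 18 → Tm = 64.9 + 41·(8 − 16.4)/18 = 45.8°C.
|ΔTm| = |52.4 − 45.8| = 6.6°C, > 4.6°C.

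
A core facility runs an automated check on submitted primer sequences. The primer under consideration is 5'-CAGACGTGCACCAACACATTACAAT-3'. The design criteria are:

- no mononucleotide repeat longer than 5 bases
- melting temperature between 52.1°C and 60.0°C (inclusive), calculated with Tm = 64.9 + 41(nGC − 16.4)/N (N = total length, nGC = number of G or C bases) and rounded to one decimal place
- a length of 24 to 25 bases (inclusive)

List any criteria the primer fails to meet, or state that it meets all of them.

Meets all criteria.

Base counts: A=10, T=4, G=3, C=8 (length 25).
homopolymer run: longest run = 2 ✓
Tm: Tm = 64.9 + 41·(11 − 16.4)/25 = 56.0°C ✓
length: length 25 ✓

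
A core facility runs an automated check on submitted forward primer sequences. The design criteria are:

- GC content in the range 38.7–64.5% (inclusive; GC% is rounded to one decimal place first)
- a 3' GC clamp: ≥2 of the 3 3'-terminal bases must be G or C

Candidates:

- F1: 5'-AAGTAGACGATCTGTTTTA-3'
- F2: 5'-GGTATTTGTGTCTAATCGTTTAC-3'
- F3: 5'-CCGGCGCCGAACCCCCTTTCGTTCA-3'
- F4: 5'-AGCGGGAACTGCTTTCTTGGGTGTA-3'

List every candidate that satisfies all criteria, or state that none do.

F1 (19 nt, A=6 T=7 G=4 C=2): GC 6/19 = 31.6%, outside 38.7–64.5% ✗; 3' end TTA has 0 G/C, need ≥2 ✗ — fails.
F2 (23 nt, A=4 T=11 G=5 C=3): GC 8/23 = 34.8%, outside 38.7–64.5% ✗; 3' end TAC has 1 G/C, need ≥2 ✗ — fails.
F3 (25 nt, A=3 T=5 G=5 C=12): GC 17/25 = 68.0%, outside 38.7–64.5% ✗; 3' end TCA has 1 G/C, need ≥2 ✗ — fails.
F4 (25 nt, A=4 T=8 G=9 C=4): GC 13/25 = 52.0% ✓; 3' end GTA has 1 G/C, need ≥2 ✗ — fails.

None of the candidates satisfy all criteria.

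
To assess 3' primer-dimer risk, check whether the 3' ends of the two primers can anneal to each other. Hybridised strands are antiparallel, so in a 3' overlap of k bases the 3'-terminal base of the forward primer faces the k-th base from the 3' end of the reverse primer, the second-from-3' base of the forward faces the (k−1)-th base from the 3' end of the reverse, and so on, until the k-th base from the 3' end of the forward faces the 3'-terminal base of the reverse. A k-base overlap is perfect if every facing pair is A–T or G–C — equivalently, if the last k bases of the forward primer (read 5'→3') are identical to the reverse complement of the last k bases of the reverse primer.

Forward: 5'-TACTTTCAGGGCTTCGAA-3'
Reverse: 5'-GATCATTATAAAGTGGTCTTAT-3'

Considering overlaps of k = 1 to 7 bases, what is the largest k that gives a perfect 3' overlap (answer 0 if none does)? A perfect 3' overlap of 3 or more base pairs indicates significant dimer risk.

Longest perfect overlap: 1 complementary base pair; below the dimer-risk threshold (threshold 3).

Last 7 bases (5'→3') — forward …CTTCGAA, reverse …GTCTTAT.
Reverse complement of the reverse primer's last 7 bases: ATAAGAC; its first k bases are the reverse complement of the reverse primer's last k bases, so a perfect k-base overlap needs the forward primer's last k bases to equal them.
Comparing (forward last k vs required): k=1: A vs A ✓; k=2: AA vs AT ✗; k=3: GAA vs ATA ✗; k=4: CGAA vs ATAA ✗; k=5: TCGAA vs ATAAG ✗; k=6: TTCGAA vs ATAAGA ✗; k=7: CTTCGAA vs ATAAGAC ✗.
Only k = 1 is perfect, so the longest perfect 3' overlap is 1.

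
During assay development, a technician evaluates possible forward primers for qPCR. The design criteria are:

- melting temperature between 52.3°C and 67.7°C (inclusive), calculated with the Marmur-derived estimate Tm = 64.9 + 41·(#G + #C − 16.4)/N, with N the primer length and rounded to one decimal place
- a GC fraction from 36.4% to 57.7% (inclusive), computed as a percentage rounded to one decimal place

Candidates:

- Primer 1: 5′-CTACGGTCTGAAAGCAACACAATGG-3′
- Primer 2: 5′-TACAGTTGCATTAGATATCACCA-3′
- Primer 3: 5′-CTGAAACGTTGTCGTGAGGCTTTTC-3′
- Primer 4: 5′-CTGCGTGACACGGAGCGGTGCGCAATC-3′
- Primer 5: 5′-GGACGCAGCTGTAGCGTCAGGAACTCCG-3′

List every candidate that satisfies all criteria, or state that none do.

Primer 1 and Primer 3.

Primer 1 (25 nt, A=9 T=4 G=6 C=6): Tm = 64.9 + 41·(12 − 16.4)/25 = 57.7°C ✓; GC 12/25 = 48.0% ✓ — passes.
Primer 2 (23 nt, A=8 T=7 G=3 C=5): Tm = 64.9 + 41·(8 − 16.4)/23 = 49.9°C, outside 52.3–67.7°C ✗; GC 8/23 = 34.8%, outside 36.4–57.7% ✗ — fails.
Primer 3 (25 nt, A=4 T=9 G=7 C=5): Tm = 64.9 + 41·(12 − 16.4)/25 = 57.7°C ✓; GC 12/25 = 48.0% ✓ — passes.
Primer 4 (27 nt, A=5 T=4 G=10 C=8): Tm = 64.9 + 41·(18 − 16.4)/27 = 67.3°C ✓; GC 18/27 = 66.7%, outside 36.4–57.7% ✗ — fails.
Primer 5 (28 nt, A=6 T=4 G=10 C=8): Tm = 64.9 + 41·(18 − 16.4)/28 = 67.2°C ✓; GC 18/28 = 64.3%, outside 36.4–57.7% ✗ — fails.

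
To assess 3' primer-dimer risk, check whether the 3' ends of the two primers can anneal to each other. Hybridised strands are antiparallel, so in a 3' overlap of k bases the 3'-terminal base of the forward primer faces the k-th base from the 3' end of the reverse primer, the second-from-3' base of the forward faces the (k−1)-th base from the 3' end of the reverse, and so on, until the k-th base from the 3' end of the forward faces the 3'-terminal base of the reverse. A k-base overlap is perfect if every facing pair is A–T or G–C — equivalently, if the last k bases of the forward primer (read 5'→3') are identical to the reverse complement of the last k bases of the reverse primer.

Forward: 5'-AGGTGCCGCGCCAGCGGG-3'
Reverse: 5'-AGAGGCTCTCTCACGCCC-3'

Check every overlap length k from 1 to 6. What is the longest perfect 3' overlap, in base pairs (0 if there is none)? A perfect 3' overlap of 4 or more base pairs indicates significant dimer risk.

Last 6 bases (5'→3') — forward …AGCGGG, reverse …ACGCCC.
Reverse complement of the reverse primer's last 6 bases: GGGCGT; its first k bases are the reverse complement of the reverse primer's last k bases, so a perfect k-base overlap needs the forward primer's last k bases to equal them.
Comparing (forward last k vs required): k=1: G vs G ✓; k=2: GG vs GG ✓; k=3: GGG vs GGG ✓; k=4: CGGG vs GGGC ✗; k=5: GCGGG vs GGGCG ✗; k=6: AGCGGG vs GGGCGT ✗.
Perfect overlaps at k = 1, 2, 3; the largest is 3.

Longest perfect overlap: 3 complementary base pairs; below the dimer-risk threshold (threshold 4).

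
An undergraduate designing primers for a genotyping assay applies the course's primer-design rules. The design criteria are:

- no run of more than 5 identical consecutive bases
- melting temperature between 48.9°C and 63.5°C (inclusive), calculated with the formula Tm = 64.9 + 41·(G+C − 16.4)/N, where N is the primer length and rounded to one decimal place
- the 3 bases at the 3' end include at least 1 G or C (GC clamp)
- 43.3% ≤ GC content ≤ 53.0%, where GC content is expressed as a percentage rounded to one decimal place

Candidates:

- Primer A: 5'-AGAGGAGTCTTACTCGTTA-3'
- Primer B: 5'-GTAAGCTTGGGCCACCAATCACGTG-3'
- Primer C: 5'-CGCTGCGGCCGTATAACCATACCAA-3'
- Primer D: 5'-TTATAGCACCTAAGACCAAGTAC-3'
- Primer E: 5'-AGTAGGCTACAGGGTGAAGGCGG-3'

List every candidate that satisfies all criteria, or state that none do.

Primer A (19 nt, A=5 T=6 G=5 C=3): longest run = 2 ✓; Tm = 64.9 + 41·(8 − 16.4)/19 = 46.8°C, outside 48.9–63.5°C ✗; 3' end TTA has 0 G/C, need ≥1 ✗; GC 8/19 = 42.1%, outside 43.3–53.0% ✗ — fails.
Primer B (25 nt, A=6 T=5 G=7 C=7): longest run = 3 ✓; Tm = 64.9 + 41·(14 − 16.4)/25 = 61.0°C ✓; 3' end GTG has 2 G/C ✓; GC 14/25 = 56.0%, outside 43.3–53.0% ✗ — fails.
Primer C (25 nt, A=7 T=4 G=5 C=9): longest run = 2 ✓; Tm = 64.9 + 41·(14 − 16.4)/25 = 61.0°C ✓; 3' end CAA has 1 G/C ✓; GC 14/25 = 56.0%, outside 43.3–53.0% ✗ — fails.
Primer D (23 nt, A=9 T=5 G=3 C=6): longest run = 2 ✓; Tm = 64.9 + 41·(9 − 16.4)/23 = 51.7°C ✓; 3' end TAC has 1 G/C ✓; GC 9/23 = 39.1%, outside 43.3–53.0% ✗ — fails.
Primer E (23 nt, A=6 T=3 G=11 C=3): longest run = 3 ✓; Tm = 64.9 + 41·(14 − 16.4)/23 = 60.6°C ✓; 3' end CGG has 3 G/C ✓; GC 14/23 = 60.9%, outside 43.3–53.0% ✗ — fails.

None of the candidates satisfy all criteria.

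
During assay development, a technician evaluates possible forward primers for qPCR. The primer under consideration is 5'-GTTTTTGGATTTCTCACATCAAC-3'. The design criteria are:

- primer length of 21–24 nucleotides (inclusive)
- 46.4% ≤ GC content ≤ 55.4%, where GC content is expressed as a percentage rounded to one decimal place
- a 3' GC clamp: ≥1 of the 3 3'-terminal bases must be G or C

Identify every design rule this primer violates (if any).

Fails: GC content.

Base counts: A=5, T=10, G=3, C=5 (length 23).
length: length 23 ✓
GC content: GC 8/23 = 34.8%, outside 46.4–55.4% ✗
GC clamp: 3' end AAC has 1 G/C ✓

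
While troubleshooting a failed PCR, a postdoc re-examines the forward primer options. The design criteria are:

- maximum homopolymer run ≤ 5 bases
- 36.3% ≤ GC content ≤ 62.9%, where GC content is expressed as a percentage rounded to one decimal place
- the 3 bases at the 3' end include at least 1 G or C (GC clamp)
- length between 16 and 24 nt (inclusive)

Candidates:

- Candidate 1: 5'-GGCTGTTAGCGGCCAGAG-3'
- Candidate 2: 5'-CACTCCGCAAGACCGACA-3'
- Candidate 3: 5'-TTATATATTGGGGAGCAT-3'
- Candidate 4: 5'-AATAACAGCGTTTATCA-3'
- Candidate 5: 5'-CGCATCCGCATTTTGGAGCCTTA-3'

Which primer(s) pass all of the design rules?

Candidate 2 only.

Candidate 1 (18 nt, A=3 T=3 G=8 C=4): longest run = 2 ✓; GC 12/18 = 66.7%, outside 36.3–62.9% ✗; 3' end GAG has 2 G/C ✓; length 18 ✓ — fails.
Candidate 2 (18 nt, A=6 T=1 G=3 C=8): longest run = 2 ✓; GC 11/18 = 61.1% ✓; 3' end ACA has 1 G/C ✓; length 18 ✓ — passes.
Candidate 3 (18 nt, A=5 T=7 G=5 C=1): longest run = 4 ✓; GC 6/18 = 33.3%, outside 36.3–62.9% ✗; 3' end CAT has 1 G/C ✓; length 18 ✓ — fails.
Candidate 4 (17 nt, A=7 T=5 G=2 C=3): longest run = 3 ✓; GC 5/17 = 29.4%, outside 36.3–62.9% ✗; 3' end TCA has 1 G/C ✓; length 17 ✓ — fails.
Candidate 5 (23 nt, A=4 T=7 G=5 C=7): longest run = 4 ✓; GC 12/23 = 52.2% ✓; 3' end TTA has 0 G/C, need ≥1 ✗; length 23 ✓ — fails.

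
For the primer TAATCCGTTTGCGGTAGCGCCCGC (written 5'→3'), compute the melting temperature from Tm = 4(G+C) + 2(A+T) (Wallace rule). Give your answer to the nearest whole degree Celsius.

78°C

Base counts: A=3, T=6, G=7, C=8 (length 24).
Tm = 2·(3+6) + 4·(7+8) = 2·9 + 4·15 = 18 + 60 = 78°C.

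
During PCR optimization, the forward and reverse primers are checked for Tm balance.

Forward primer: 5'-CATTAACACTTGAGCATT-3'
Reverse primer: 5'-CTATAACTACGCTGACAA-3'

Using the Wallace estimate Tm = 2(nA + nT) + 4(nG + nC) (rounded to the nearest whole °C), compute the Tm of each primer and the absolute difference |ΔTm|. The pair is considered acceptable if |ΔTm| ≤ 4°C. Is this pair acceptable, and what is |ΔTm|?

|ΔTm| = 2°C; the pair is acceptable.

Forward: A=6 T=6 G=2 C=4 → Tm = 2·12 + 4·6 = 48°C.
Reverse: A=7 T=4 G=2 C=5 → Tm = 2·11 + 4·7 = 50°C.
|ΔTm| = |48 − 50| = 2°C, ≤ 4°C.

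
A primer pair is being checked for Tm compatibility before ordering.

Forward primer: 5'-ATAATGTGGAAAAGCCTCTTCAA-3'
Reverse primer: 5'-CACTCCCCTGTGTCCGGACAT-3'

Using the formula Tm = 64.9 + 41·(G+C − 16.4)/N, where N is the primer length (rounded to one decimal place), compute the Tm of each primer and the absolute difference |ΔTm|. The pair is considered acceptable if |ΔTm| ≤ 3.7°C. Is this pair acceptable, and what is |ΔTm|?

Forward: G+C = 8, N = 23 → Tm = 64.9 + 41·(8 − 16.4)/23 = 49.9°C.
Reverse: G+C = 13, N = 21 → Tm = 64.9 + 41·(13 − 16.4)/21 = 58.3°C.
|ΔTm| = |49.9 − 58.3| = 8.4°C, > 3.7°C.

|ΔTm| = 8.4°C; the pair is not acceptable.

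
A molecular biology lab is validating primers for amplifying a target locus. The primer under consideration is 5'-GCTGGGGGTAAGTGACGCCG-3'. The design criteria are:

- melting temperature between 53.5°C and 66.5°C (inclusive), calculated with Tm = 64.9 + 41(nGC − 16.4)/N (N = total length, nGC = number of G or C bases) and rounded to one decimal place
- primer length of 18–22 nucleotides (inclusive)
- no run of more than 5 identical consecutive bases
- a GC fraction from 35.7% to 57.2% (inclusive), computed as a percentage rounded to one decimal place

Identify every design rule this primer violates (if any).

Base counts: A=3, T=3, G=10, C=4 (length 20).
Tm: Tm = 64.9 + 41·(14 − 16.4)/20 = 60.0°C ✓
length: length 20 ✓
homopolymer run: longest run = 5 ✓
GC content: GC 14/20 = 70.0%, outside 35.7–57.2% ✗

Fails: GC content.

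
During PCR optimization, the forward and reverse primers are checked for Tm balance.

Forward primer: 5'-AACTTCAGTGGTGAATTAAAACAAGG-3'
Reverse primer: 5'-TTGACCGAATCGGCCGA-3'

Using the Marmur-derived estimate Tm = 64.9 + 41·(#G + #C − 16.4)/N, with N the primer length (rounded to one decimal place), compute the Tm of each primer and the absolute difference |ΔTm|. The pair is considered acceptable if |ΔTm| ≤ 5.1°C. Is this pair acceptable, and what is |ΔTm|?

Forward: G+C = 9, N = 26 → Tm = 64.9 + 41·(9 − 16.4)/26 = 53.2°C.
Reverse: G+C = 10, N = 17 → Tm = 64.9 + 41·(10 − 16.4)/17 = 49.5°C.
|ΔTm| = |53.2 − 49.5| = 3.7°C, ≤ 5.1°C.

|ΔTm| = 3.7°C; the pair is acceptable.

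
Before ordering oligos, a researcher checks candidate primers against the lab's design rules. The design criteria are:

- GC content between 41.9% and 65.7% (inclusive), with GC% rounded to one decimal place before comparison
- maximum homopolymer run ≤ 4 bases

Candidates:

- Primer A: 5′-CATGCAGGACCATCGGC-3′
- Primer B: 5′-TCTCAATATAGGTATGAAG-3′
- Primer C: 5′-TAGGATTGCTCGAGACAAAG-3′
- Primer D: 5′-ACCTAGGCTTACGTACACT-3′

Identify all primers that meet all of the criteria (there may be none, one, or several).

Primer A (17 nt, A=4 T=2 G=5 C=6): GC 11/17 = 64.7% ✓; longest run = 2 ✓ — passes.
Primer B (19 nt, A=7 T=6 G=4 C=2): GC 6/19 = 31.6%, outside 41.9–65.7% ✗; longest run = 2 ✓ — fails.
Primer C (20 nt, A=7 T=4 G=6 C=3): GC 9/20 = 45.0% ✓; longest run = 3 ✓ — passes.
Primer D (19 nt, A=5 T=5 G=3 C=6): GC 9/19 = 47.4% ✓; longest run = 2 ✓ — passes.

Primer A, Primer C and Primer D.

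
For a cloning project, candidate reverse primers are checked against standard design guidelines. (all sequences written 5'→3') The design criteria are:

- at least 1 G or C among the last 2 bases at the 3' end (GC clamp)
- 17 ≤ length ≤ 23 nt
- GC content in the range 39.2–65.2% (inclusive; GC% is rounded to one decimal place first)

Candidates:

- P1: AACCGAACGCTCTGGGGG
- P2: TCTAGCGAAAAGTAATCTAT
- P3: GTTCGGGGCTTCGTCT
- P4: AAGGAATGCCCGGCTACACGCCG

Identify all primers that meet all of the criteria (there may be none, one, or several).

P4 only.

P1 (18 nt, A=4 T=2 G=7 C=5): 3' end GG has 2 G/C ✓; length 18 ✓; GC 12/18 = 66.7%, outside 39.2–65.2% ✗ — fails.
P2 (20 nt, A=8 T=6 G=3 C=3): 3' end AT has 0 G/C, need ≥1 ✗; length 20 ✓; GC 6/20 = 30.0%, outside 39.2–65.2% ✗ — fails.
P3 (16 nt, A=0 T=6 G=6 C=4): 3' end CT has 1 G/C ✓; length 16, outside 17–23 ✗; GC 10/16 = 62.5% ✓ — fails.
P4 (23 nt, A=6 T=2 G=7 C=8): 3' end CG has 2 G/C ✓; length 23 ✓; GC 15/23 = 65.2% ✓ — passes.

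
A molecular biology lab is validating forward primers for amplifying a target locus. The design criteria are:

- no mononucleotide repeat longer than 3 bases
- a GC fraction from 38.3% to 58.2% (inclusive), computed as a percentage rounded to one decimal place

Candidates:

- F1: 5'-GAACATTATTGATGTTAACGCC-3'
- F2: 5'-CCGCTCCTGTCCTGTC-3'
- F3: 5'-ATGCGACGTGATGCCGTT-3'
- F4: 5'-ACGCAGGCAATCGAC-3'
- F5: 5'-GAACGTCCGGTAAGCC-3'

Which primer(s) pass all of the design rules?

F1 (22 nt, A=7 T=7 G=4 C=4): longest run = 2 ✓; GC 8/22 = 36.4%, outside 38.3–58.2% ✗ — fails.
F2 (16 nt, A=0 T=5 G=3 C=8): longest run = 2 ✓; GC 11/16 = 68.8%, outside 38.3–58.2% ✗ — fails.
F3 (18 nt, A=3 T=5 G=6 C=4): longest run = 2 ✓; GC 10/18 = 55.6% ✓ — passes.
F4 (15 nt, A=5 T=1 G=4 C=5): longest run = 2 ✓; GC 9/15 = 60.0%, outside 38.3–58.2% ✗ — fails.
F5 (16 nt, A=4 T=2 G=5 C=5): longest run = 2 ✓; GC 10/16 = 62.5%, outside 38.3–58.2% ✗ — fails.

F3 only.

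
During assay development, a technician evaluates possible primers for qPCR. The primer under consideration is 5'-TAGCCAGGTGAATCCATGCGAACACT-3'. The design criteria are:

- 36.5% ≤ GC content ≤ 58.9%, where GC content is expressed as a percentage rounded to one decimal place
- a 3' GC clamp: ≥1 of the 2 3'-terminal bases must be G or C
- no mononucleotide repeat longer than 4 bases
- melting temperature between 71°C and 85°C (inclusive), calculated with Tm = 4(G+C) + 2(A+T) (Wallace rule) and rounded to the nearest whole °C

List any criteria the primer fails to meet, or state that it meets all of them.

Meets all criteria.

Base counts: A=8, T=5, G=6, C=7 (length 26).
GC content: GC 13/26 = 50.0% ✓
GC clamp: 3' end CT has 1 G/C ✓
homopolymer run: longest run = 2 ✓
Tm: Tm = 2·13 + 4·13 = 78°C ✓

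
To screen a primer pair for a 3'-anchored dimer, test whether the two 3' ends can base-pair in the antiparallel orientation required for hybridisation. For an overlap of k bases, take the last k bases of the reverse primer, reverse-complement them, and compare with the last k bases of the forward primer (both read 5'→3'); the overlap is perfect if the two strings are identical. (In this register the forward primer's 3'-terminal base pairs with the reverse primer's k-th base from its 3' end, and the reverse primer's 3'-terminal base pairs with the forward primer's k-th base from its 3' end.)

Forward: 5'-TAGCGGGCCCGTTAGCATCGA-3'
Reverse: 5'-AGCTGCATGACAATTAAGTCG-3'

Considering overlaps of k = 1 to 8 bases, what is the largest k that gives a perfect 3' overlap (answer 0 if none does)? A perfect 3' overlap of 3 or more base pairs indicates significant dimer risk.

Longest perfect overlap: 3 complementary base pairs; significant dimer risk (threshold 3).

Last 8 bases (5'→3') — forward …AGCATCGA, reverse …TTAAGTCG.
Reverse complement of the reverse primer's last 8 bases: CGACTTAA; its first k bases are the reverse complement of the reverse primer's last k bases, so a perfect k-base overlap needs the forward primer's last k bases to equal them.
Comparing (forward last k vs required): k=1: A vs C ✗; k=2: GA vs CG ✗; k=3: CGA vs CGA ✓; k=4: TCGA vs CGAC ✗; k=5: ATCGA vs CGACT ✗; k=6: CATCGA vs CGACTT ✗; k=7: GCATCGA vs CGACTTA ✗; k=8: AGCATCGA vs CGACTTAA ✗.
Only k = 3 is perfect, so the longest perfect 3' overlap is 3.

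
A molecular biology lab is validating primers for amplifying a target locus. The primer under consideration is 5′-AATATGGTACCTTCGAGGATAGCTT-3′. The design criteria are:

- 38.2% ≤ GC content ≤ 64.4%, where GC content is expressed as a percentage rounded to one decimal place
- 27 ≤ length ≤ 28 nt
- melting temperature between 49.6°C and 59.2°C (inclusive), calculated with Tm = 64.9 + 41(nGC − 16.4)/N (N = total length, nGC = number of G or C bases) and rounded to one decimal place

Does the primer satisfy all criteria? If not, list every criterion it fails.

Base counts: A=7, T=8, G=6, C=4 (length 25).
GC content: GC 10/25 = 40.0% ✓
length: length 25, outside 27–28 ✗
Tm: Tm = 64.9 + 41·(10 − 16.4)/25 = 54.4°C ✓

Fails: length.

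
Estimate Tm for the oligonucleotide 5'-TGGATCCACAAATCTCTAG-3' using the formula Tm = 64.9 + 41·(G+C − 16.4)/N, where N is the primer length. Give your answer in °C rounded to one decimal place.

46.8°C

Base counts: A=6, T=5, G=3, C=5; G+C = 8, N = 19.
Tm = 64.9 + 41·(8 − 16.4)/19 = 64.9 + -344.40/19 = 46.8°C.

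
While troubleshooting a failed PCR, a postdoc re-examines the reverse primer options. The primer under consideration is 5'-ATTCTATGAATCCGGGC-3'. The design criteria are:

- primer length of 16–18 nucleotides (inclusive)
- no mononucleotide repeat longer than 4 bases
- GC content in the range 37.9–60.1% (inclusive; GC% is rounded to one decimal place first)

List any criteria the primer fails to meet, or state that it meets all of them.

Meets all criteria.

Base counts: A=4, T=5, G=4, C=4 (length 17).
length: length 17 ✓
homopolymer run: longest run = 3 ✓
GC content: GC 8/17 = 47.1% ✓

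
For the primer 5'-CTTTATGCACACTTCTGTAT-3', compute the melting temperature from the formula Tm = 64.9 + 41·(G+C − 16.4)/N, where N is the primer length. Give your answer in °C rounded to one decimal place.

45.6°C

Base counts: A=4, T=9, G=2, C=5; G+C = 7, N = 20.
Tm = 64.9 + 41·(7 − 16.4)/20 = 64.9 + -385.40/20 = 45.6°C.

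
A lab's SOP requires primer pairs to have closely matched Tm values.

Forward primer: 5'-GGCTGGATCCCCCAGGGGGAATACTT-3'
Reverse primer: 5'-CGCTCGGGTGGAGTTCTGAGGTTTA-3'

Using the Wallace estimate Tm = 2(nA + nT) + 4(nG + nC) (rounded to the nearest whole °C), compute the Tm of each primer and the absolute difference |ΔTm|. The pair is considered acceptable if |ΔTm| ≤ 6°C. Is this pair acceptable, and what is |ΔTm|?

Forward: A=5 T=5 G=9 C=7 → Tm = 2·10 + 4·16 = 84°C.
Reverse: A=3 T=8 G=10 C=4 → Tm = 2·11 + 4·14 = 78°C.
|ΔTm| = |84 − 78| = 6°C, ≤ 6°C.

|ΔTm| = 6°C; the pair is acceptable.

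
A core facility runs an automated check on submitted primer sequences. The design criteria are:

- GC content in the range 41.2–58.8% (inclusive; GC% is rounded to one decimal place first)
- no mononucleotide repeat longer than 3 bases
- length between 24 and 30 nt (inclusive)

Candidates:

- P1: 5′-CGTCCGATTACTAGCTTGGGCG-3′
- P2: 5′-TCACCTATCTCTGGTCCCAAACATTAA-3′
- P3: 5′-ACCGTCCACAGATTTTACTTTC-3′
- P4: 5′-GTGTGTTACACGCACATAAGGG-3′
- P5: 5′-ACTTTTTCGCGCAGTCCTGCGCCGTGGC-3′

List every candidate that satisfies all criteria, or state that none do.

None of the candidates satisfy all criteria.

P1 (22 nt, A=3 T=6 G=7 C=6): GC 13/22 = 59.1%, outside 41.2–58.8% ✗; longest run = 3 ✓; length 22, outside 24–30 ✗ — fails.
P2 (27 nt, A=8 T=8 G=2 C=9): GC 11/27 = 40.7%, outside 41.2–58.8% ✗; longest run = 3 ✓; length 27 ✓ — fails.
P3 (22 nt, A=5 T=8 G=2 C=7): GC 9/22 = 40.9%, outside 41.2–58.8% ✗; longest run = 4, exceeds 3 ✗; length 22, outside 24–30 ✗ — fails.
P4 (22 nt, A=6 T=5 G=7 C=4): GC 11/22 = 50.0% ✓; longest run = 3 ✓; length 22, outside 24–30 ✗ — fails.
P5 (28 nt, A=2 T=8 G=8 C=10): GC 18/28 = 64.3%, outside 41.2–58.8% ✗; longest run = 5, exceeds 3 ✗; length 28 ✓ — fails.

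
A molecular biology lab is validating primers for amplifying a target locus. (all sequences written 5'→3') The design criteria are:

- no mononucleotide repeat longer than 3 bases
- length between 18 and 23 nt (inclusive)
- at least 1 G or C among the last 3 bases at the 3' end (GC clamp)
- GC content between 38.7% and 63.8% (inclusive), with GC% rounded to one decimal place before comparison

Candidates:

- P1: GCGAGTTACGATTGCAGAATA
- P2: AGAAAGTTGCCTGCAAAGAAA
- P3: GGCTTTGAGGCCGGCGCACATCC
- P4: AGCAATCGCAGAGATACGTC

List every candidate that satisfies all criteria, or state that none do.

P1 (21 nt, A=7 T=5 G=6 C=3): longest run = 2 ✓; length 21 ✓; 3' end ATA has 0 G/C, need ≥1 ✗; GC 9/21 = 42.9% ✓ — fails.
P2 (21 nt, A=10 T=3 G=5 C=3): longest run = 3 ✓; length 21 ✓; 3' end AAA has 0 G/C, need ≥1 ✗; GC 8/21 = 38.1%, outside 38.7–63.8% ✗ — fails.
P3 (23 nt, A=3 T=4 G=8 C=8): longest run = 3 ✓; length 23 ✓; 3' end TCC has 2 G/C ✓; GC 16/23 = 69.6%, outside 38.7–63.8% ✗ — fails.
P4 (20 nt, A=7 T=3 G=5 C=5): longest run = 2 ✓; length 20 ✓; 3' end GTC has 2 G/C ✓; GC 10/20 = 50.0% ✓ — passes.

P4 only.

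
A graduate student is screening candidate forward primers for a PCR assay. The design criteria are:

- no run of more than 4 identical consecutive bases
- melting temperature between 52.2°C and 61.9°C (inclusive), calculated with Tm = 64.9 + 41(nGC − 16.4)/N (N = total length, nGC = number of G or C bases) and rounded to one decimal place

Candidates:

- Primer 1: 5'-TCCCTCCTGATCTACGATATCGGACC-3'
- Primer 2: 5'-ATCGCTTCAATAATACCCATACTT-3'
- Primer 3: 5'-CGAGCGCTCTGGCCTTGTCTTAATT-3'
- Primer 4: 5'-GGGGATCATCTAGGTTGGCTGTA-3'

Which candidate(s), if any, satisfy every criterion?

Primer 1 (26 nt, A=5 T=7 G=4 C=10): longest run = 3 ✓; Tm = 64.9 + 41·(14 − 16.4)/26 = 61.1°C ✓ — passes.
Primer 2 (24 nt, A=8 T=8 G=1 C=7): longest run = 3 ✓; Tm = 64.9 + 41·(8 − 16.4)/24 = 50.6°C, outside 52.2–61.9°C ✗ — fails.
Primer 3 (25 nt, A=3 T=9 G=6 C=7): longest run = 2 ✓; Tm = 64.9 + 41·(13 − 16.4)/25 = 59.3°C ✓ — passes.
Primer 4 (23 nt, A=4 T=7 G=9 C=3): longest run = 4 ✓; Tm = 64.9 + 41·(12 − 16.4)/23 = 57.1°C ✓ — passes.

Primer 1, Primer 3 and Primer 4.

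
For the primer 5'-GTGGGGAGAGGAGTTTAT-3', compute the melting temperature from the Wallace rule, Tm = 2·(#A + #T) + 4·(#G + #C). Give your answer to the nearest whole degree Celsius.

54°C

Base counts: A=4, T=5, G=9, C=0 (length 18).
Tm = 2·(4+5) + 4·(9+0) = 2·9 + 4·9 = 18 + 36 = 54°C.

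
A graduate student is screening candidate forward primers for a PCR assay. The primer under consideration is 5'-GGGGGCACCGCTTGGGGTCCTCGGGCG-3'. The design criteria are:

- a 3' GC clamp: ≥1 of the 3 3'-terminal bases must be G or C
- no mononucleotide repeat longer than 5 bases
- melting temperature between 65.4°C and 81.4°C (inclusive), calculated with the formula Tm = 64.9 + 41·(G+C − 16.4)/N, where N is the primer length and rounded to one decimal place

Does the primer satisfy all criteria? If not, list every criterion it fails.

Meets all criteria.

Base counts: A=1, T=4, G=14, C=8 (length 27).
GC clamp: 3' end GCG has 3 G/C ✓
homopolymer run: longest run = 5 ✓
Tm: Tm = 64.9 + 41·(22 − 16.4)/27 = 73.4°C ✓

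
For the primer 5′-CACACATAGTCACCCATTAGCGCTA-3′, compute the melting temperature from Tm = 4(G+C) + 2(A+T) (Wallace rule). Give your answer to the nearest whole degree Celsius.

74°C

Base counts: A=8, T=5, G=3, C=9 (length 25).
Tm = 2·(8+5) + 4·(3+9) = 2·13 + 4·12 = 26 + 48 = 74°C.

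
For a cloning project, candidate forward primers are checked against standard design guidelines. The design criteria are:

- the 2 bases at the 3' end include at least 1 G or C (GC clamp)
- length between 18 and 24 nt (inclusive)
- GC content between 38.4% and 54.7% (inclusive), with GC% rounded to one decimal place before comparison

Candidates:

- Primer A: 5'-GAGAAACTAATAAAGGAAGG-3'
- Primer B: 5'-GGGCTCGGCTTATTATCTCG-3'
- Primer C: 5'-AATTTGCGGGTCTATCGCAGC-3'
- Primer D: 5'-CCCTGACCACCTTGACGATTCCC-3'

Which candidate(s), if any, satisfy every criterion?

Primer C only.

Primer A (20 nt, A=11 T=2 G=6 C=1): 3' end GG has 2 G/C ✓; length 20 ✓; GC 7/20 = 35.0%, outside 38.4–54.7% ✗ — fails.
Primer B (20 nt, A=2 T=7 G=6 C=5): 3' end CG has 2 G/C ✓; length 20 ✓; GC 11/20 = 55.0%, outside 38.4–54.7% ✗ — fails.
Primer C (21 nt, A=4 T=6 G=6 C=5): 3' end GC has 2 G/C ✓; length 21 ✓; GC 11/21 = 52.4% ✓ — passes.
Primer D (23 nt, A=4 T=5 G=3 C=11): 3' end CC has 2 G/C ✓; length 23 ✓; GC 14/23 = 60.9%, outside 38.4–54.7% ✗ — fails.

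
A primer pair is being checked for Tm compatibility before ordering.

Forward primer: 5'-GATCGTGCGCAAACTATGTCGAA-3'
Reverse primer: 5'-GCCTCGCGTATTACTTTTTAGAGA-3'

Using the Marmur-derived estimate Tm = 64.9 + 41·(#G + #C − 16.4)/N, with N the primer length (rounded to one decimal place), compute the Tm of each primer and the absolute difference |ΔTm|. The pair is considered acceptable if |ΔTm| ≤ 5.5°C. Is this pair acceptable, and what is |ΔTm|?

|ΔTm| = 1.3°C; the pair is acceptable.

Forward: G+C = 11, N = 23 → Tm = 64.9 + 41·(11 − 16.4)/23 = 55.3°C.
Reverse: G+C = 10, N = 24 → Tm = 64.9 + 41·(10 − 16.4)/24 = 54.0°C.
|ΔTm| = |55.3 − 54.0| = 1.3°C, ≤ 5.5°C.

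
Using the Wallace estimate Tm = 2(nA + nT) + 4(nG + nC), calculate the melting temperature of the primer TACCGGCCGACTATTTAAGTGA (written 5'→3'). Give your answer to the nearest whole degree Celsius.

Base counts: A=6, T=6, G=5, C=5 (length 22).
Tm = 2·(6+6) + 4·(5+5) = 2·12 + 4·10 = 24 + 40 = 64°C.

64°C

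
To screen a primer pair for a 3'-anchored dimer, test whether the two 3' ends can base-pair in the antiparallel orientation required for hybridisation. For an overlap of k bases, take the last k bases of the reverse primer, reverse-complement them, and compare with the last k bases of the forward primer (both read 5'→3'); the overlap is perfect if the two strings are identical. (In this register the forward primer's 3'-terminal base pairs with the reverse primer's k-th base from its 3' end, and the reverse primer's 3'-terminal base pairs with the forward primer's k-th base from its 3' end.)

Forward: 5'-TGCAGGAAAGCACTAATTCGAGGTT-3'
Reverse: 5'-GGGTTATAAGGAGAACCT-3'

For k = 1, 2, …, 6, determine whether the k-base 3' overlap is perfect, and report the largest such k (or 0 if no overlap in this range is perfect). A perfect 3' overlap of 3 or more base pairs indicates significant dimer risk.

Last 6 bases (5'→3') — forward …GAGGTT, reverse …GAACCT.
Reverse complement of the reverse primer's last 6 bases: AGGTTC; its first k bases are the reverse complement of the reverse primer's last k bases, so a perfect k-base overlap needs the forward primer's last k bases to equal them.
Comparing (forward last k vs required): k=1: T vs A ✗; k=2: TT vs AG ✗; k=3: GTT vs AGG ✗; k=4: GGTT vs AGGT ✗; k=5: AGGTT vs AGGTT ✓; k=6: GAGGTT vs AGGTTC ✗.
Only k = 5 is perfect, so the longest perfect 3' overlap is 5.

Longest perfect overlap: 5 complementary base pairs; significant dimer risk (threshold 3).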